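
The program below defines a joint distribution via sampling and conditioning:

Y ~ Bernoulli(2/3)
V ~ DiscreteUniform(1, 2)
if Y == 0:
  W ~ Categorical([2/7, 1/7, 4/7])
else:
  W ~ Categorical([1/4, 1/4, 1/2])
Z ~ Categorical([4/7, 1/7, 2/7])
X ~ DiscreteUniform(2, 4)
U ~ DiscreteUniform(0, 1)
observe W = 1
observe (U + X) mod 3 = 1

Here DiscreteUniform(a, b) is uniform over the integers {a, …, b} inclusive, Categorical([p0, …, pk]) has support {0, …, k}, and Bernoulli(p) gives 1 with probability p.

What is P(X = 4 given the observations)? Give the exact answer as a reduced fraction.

P(X = 4 | obs) = 1/2

Enumerate traces; 24 have nonzero weight after conditioning:
  (Y=0, V=1, W=1, Z=0, X=3, U=1) weight 1/441
  (Y=0, V=1, W=1, Z=0, X=4, U=0) weight 1/441
  (Y=0, V=1, W=1, Z=1, X=3, U=1) weight 1/1764
  (Y=0, V=1, W=1, Z=1, X=4, U=0) weight 1/1764
  (Y=0, V=1, W=1, Z=2, X=3, U=1) weight 1/882
  (Y=0, V=1, W=1, Z=2, X=4, U=0) weight 1/882
  (Y=0, V=2, W=1, Z=0, X=3, U=1) weight 1/441
  (Y=0, V=2, W=1, Z=0, X=4, U=0) weight 1/441
  … 16 more
Group by X:
  weight(X=3) = 1/28
  weight(X=4) = 1/28
Total weight = 1/28 + 1/28 = 1/14
P(X=3 | obs) = 1/28 / 1/14 = 1/2
P(X=4 | obs) = 1/28 / 1/14 = 1/2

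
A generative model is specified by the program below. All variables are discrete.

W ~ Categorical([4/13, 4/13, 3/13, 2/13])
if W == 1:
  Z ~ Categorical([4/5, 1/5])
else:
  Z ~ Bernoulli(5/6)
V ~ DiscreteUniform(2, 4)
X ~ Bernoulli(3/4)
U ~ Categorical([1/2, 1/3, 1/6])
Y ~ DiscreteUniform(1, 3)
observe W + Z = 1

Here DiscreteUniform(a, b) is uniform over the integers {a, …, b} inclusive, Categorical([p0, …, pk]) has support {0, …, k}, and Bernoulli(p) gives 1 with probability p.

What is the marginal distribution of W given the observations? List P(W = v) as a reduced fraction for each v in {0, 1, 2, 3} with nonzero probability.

Enumerate traces; 108 have nonzero weight after conditioning:
  (W=0, Z=1, V=2, X=0, U=0, Y=1) weight 5/1404
  (W=0, Z=1, V=2, X=0, U=0, Y=2) weight 5/1404
  (W=0, Z=1, V=2, X=0, U=0, Y=3) weight 5/1404
  (W=0, Z=1, V=2, X=0, U=1, Y=1) weight 5/2106
  (W=0, Z=1, V=2, X=0, U=1, Y=2) weight 5/2106
  (W=0, Z=1, V=2, X=0, U=1, Y=3) weight 5/2106
  (W=0, Z=1, V=2, X=0, U=2, Y=1) weight 5/4212
  (W=0, Z=1, V=2, X=0, U=2, Y=2) weight 5/4212
  (W=1, Z=0, V=2, X=0, U=0, Y=1) weight 2/585
  … 99 more
Group by W:
  weight(W=0) = 10/39
  weight(W=1) = 16/65
Total weight = 10/39 + 16/65 = 98/195
P(W=0 | obs) = 10/39 / 98/195 = 25/49
P(W=1 | obs) = 16/65 / 98/195 = 24/49

P(W=0) = 25/49, P(W=1) = 24/49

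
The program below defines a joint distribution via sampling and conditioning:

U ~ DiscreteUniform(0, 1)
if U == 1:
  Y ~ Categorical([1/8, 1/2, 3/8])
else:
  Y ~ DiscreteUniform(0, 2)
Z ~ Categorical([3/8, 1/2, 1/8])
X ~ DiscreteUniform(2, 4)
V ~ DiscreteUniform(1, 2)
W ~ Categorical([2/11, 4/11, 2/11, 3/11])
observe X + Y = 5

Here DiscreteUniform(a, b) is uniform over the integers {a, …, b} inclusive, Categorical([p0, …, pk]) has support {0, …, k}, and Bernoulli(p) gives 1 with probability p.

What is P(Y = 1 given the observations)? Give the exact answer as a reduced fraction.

Enumerate traces; 96 have nonzero weight after conditioning:
  (U=0, Y=1, Z=0, X=4, V=1, W=0) weight 1/528
  (U=0, Y=1, Z=0, X=4, V=1, W=1) weight 1/264
  (U=0, Y=1, Z=0, X=4, V=1, W=2) weight 1/528
  (U=0, Y=1, Z=0, X=4, V=1, W=3) weight 1/352
  (U=0, Y=1, Z=0, X=4, V=2, W=0) weight 1/528
  (U=0, Y=1, Z=0, X=4, V=2, W=1) weight 1/264
  (U=0, Y=1, Z=0, X=4, V=2, W=2) weight 1/528
  (U=0, Y=1, Z=0, X=4, V=2, W=3) weight 1/352
  (U=0, Y=2, Z=0, X=3, V=1, W=0) weight 1/528
  … 87 more
Group by Y:
  weight(Y=1) = 5/36
  weight(Y=2) = 17/144
Total weight = 5/36 + 17/144 = 37/144
P(Y=1 | obs) = 5/36 / 37/144 = 20/37
P(Y=2 | obs) = 17/144 / 37/144 = 17/37

P(Y = 1 | obs) = 20/37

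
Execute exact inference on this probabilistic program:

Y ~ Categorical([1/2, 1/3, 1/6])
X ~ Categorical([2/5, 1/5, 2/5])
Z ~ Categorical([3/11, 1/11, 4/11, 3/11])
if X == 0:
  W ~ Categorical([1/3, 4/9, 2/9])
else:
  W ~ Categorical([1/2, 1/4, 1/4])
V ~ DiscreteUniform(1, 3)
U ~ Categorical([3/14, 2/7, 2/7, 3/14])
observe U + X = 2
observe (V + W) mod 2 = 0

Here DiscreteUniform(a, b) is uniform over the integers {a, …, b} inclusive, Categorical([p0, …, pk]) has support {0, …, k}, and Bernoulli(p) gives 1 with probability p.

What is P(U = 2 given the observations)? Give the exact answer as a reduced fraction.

P(U = 2 | obs) = 208/433

Enumerate traces; 144 have nonzero weight after conditioning:
  (Y=0, X=0, Z=0, W=0, V=2, U=2) weight 2/1155
  (Y=0, X=0, Z=0, W=1, V=1, U=2) weight 8/3465
  (Y=0, X=0, Z=0, W=1, V=3, U=2) weight 8/3465
  (Y=0, X=0, Z=0, W=2, V=2, U=2) weight 4/3465
  (Y=0, X=0, Z=1, W=0, V=2, U=2) weight 2/3465
  (Y=0, X=0, Z=1, W=1, V=1, U=2) weight 8/10395
  (Y=0, X=0, Z=1, W=1, V=3, U=2) weight 8/10395
  (Y=0, X=0, Z=1, W=2, V=2, U=2) weight 4/10395
  (Y=0, X=1, Z=0, W=0, V=2, U=1) weight 1/770
  (Y=0, X=2, Z=0, W=0, V=2, U=0) weight 3/1540
  … 134 more
Group by U:
  weight(U=0) = 1/28
  weight(U=1) = 1/42
  weight(U=2) = 52/945
Total weight = 1/28 + 1/42 + 52/945 = 433/3780
P(U=0 | obs) = 1/28 / 433/3780 = 135/433
P(U=1 | obs) = 1/42 / 433/3780 = 90/433
P(U=2 | obs) = 52/945 / 433/3780 = 208/433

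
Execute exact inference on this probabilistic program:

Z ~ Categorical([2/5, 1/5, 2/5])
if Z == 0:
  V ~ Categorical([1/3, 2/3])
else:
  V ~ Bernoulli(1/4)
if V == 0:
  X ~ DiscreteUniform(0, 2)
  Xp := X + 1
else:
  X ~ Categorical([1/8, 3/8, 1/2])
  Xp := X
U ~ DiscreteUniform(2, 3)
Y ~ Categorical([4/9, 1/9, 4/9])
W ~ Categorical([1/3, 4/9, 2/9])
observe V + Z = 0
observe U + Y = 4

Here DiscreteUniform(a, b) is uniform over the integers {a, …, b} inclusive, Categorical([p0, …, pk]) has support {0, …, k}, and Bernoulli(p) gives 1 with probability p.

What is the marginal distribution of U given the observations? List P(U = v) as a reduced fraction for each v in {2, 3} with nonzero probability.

P(U=2) = 4/5, P(U=3) = 1/5

Enumerate traces; 18 have nonzero weight after conditioning:
  (Z=0, V=0, X=0, U=2, Y=2, W=0) weight 4/1215
  (Z=0, V=0, X=0, U=2, Y=2, W=1) weight 16/3645
  (Z=0, V=0, X=0, U=2, Y=2, W=2) weight 8/3645
  (Z=0, V=0, X=0, U=3, Y=1, W=0) weight 1/1215
  (Z=0, V=0, X=0, U=3, Y=1, W=1) weight 4/3645
  (Z=0, V=0, X=0, U=3, Y=1, W=2) weight 2/3645
  (Z=0, V=0, X=1, U=2, Y=2, W=0) weight 4/1215
  (Z=0, V=0, X=1, U=2, Y=2, W=1) weight 16/3645
  … 10 more
Group by U:
  weight(U=2) = 4/135
  weight(U=3) = 1/135
Total weight = 4/135 + 1/135 = 1/27
P(U=2 | obs) = 4/135 / 1/27 = 4/5
P(U=3 | obs) = 1/135 / 1/27 = 1/5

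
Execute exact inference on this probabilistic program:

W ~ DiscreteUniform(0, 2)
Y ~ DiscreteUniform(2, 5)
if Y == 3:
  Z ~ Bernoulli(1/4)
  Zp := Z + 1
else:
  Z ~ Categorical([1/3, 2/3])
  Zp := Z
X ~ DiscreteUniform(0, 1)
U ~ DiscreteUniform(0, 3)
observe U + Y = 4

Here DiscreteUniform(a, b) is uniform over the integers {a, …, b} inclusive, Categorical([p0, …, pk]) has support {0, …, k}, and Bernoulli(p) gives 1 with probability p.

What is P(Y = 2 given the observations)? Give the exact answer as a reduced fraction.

P(Y = 2 | obs) = 1/3

Enumerate traces; 36 have nonzero weight after conditioning:
  (W=0, Y=2, Z=0, X=0, U=2) weight 1/288
  (W=0, Y=2, Z=0, X=1, U=2) weight 1/288
  (W=0, Y=2, Z=1, X=0, U=2) weight 1/144
  (W=0, Y=2, Z=1, X=1, U=2) weight 1/144
  (W=0, Y=3, Z=0, X=0, U=1) weight 1/128
  (W=0, Y=3, Z=0, X=1, U=1) weight 1/128
  (W=0, Y=3, Z=1, X=0, U=1) weight 1/384
  (W=0, Y=3, Z=1, X=1, U=1) weight 1/384
  (W=0, Y=4, Z=0, X=0, U=0) weight 1/288
  … 27 more
Group by Y:
  weight(Y=2) = 1/16
  weight(Y=3) = 1/16
  weight(Y=4) = 1/16
Total weight = 1/16 + 1/16 + 1/16 = 3/16
P(Y=2 | obs) = 1/16 / 3/16 = 1/3
P(Y=3 | obs) = 1/16 / 3/16 = 1/3
P(Y=4 | obs) = 1/16 / 3/16 = 1/3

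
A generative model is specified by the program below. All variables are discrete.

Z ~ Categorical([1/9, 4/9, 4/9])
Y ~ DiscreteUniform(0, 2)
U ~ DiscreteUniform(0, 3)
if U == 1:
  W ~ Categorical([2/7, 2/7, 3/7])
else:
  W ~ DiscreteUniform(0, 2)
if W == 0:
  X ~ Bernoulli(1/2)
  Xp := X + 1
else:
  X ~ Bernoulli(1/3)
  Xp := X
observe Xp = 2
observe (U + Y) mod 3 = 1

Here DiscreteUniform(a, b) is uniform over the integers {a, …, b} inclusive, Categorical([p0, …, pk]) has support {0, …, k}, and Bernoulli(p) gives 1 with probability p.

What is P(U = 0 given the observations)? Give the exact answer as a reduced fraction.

Enumerate traces; 12 have nonzero weight after conditioning:
  (Z=0, Y=0, U=1, W=0, X=1) weight 1/756
  (Z=0, Y=1, U=0, W=0, X=1) weight 1/648
  (Z=0, Y=1, U=3, W=0, X=1) weight 1/648
  (Z=0, Y=2, U=2, W=0, X=1) weight 1/648
  (Z=1, Y=0, U=1, W=0, X=1) weight 1/189
  (Z=1, Y=1, U=0, W=0, X=1) weight 1/162
  (Z=1, Y=1, U=3, W=0, X=1) weight 1/162
  (Z=1, Y=2, U=2, W=0, X=1) weight 1/162
  … 4 more
Group by U:
  weight(U=0) = 1/72
  weight(U=1) = 1/84
  weight(U=2) = 1/72
  weight(U=3) = 1/72
Total weight = 1/72 + 1/84 + 1/72 + 1/72 = 3/56
P(U=0 | obs) = 1/72 / 3/56 = 7/27
P(U=1 | obs) = 1/84 / 3/56 = 2/9
P(U=2 | obs) = 1/72 / 3/56 = 7/27
P(U=3 | obs) = 1/72 / 3/56 = 7/27

P(U = 0 | obs) = 7/27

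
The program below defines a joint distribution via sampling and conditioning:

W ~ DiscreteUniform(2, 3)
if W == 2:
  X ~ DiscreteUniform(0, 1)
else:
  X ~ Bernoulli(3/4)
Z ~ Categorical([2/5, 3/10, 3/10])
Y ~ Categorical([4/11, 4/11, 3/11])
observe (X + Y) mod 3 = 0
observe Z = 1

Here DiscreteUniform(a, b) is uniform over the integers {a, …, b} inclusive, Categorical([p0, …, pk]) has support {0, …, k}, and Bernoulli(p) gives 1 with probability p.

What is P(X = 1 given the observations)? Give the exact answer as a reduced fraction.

P(X = 1 | obs) = 5/9

Enumerate traces; 4 have nonzero weight after conditioning:
  (W=2, X=0, Z=1, Y=0) weight 3/110
  (W=2, X=1, Z=1, Y=2) weight 9/440
  (W=3, X=0, Z=1, Y=0) weight 3/220
  (W=3, X=1, Z=1, Y=2) weight 27/880
Group by X:
  weight(X=0) = 9/220
  weight(X=1) = 9/176
Total weight = 9/220 + 9/176 = 81/880
P(X=0 | obs) = 9/220 / 81/880 = 4/9
P(X=1 | obs) = 9/176 / 81/880 = 5/9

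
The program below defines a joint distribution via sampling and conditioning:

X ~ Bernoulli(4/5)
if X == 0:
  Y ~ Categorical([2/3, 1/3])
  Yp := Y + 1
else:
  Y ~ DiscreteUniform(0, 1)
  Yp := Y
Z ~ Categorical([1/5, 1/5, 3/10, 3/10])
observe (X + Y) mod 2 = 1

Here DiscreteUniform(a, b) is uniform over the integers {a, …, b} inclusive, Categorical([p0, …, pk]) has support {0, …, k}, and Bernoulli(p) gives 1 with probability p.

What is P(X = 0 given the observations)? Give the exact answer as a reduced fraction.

Enumerate traces; 8 have nonzero weight after conditioning:
  (X=0, Y=1, Z=0) weight 1/75
  (X=0, Y=1, Z=1) weight 1/75
  (X=0, Y=1, Z=2) weight 1/50
  (X=0, Y=1, Z=3) weight 1/50
  (X=1, Y=0, Z=0) weight 2/25
  (X=1, Y=0, Z=1) weight 2/25
  (X=1, Y=0, Z=2) weight 3/25
  (X=1, Y=0, Z=3) weight 3/25
Group by X:
  weight(X=0) = 1/15
  weight(X=1) = 2/5
Total weight = 1/15 + 2/5 = 7/15
P(X=0 | obs) = 1/15 / 7/15 = 1/7
P(X=1 | obs) = 2/5 / 7/15 = 6/7

P(X = 0 | obs) = 1/7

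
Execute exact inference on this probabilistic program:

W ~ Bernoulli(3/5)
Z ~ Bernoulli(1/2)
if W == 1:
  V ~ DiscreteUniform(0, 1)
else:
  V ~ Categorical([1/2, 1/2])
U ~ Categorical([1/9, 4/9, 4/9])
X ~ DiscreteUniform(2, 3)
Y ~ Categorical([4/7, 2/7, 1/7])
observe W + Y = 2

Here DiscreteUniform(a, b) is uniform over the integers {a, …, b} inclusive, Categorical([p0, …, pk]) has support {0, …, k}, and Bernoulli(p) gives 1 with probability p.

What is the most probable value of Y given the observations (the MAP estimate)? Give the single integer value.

Enumerate traces; 48 have nonzero weight after conditioning:
  (W=0, Z=0, V=0, U=0, X=2, Y=2) weight 1/1260
  (W=0, Z=0, V=0, U=0, X=3, Y=2) weight 1/1260
  (W=0, Z=0, V=0, U=1, X=2, Y=2) weight 1/315
  (W=0, Z=0, V=0, U=1, X=3, Y=2) weight 1/315
  (W=0, Z=0, V=0, U=2, X=2, Y=2) weight 1/315
  (W=0, Z=0, V=0, U=2, X=3, Y=2) weight 1/315
  (W=0, Z=0, V=1, U=0, X=2, Y=2) weight 1/1260
  (W=0, Z=0, V=1, U=0, X=3, Y=2) weight 1/1260
  (W=1, Z=0, V=0, U=0, X=2, Y=1) weight 1/420
  … 39 more
Group by Y:
  weight(Y=1) = 6/35
  weight(Y=2) = 2/35
Total weight = 6/35 + 2/35 = 8/35
P(Y=1 | obs) = 6/35 / 8/35 = 3/4
P(Y=2 | obs) = 2/35 / 8/35 = 1/4
argmax = 1

argmax_v P(Y = v | obs) = 1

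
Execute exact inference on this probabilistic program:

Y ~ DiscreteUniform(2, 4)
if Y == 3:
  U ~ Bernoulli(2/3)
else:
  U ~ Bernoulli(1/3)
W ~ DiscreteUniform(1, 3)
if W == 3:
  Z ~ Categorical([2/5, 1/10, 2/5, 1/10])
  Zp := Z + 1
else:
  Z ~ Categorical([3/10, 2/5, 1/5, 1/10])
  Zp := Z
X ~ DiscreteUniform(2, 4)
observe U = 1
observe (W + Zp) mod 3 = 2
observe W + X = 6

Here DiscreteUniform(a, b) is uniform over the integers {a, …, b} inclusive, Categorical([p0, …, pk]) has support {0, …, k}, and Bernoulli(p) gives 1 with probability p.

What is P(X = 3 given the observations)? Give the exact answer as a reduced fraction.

Enumerate traces; 9 have nonzero weight after conditioning:
  (Y=2, U=1, W=2, Z=0, X=4) weight 1/270
  (Y=2, U=1, W=2, Z=3, X=4) weight 1/810
  (Y=2, U=1, W=3, Z=1, X=3) weight 1/810
  (Y=3, U=1, W=2, Z=0, X=4) weight 1/135
  (Y=3, U=1, W=2, Z=3, X=4) weight 1/405
  (Y=3, U=1, W=3, Z=1, X=3) weight 1/405
  (Y=4, U=1, W=2, Z=0, X=4) weight 1/270
  (Y=4, U=1, W=2, Z=3, X=4) weight 1/810
  … 1 more
Group by X:
  weight(X=3) = 2/405
  weight(X=4) = 8/405
Total weight = 2/405 + 8/405 = 2/81
P(X=3 | obs) = 2/405 / 2/81 = 1/5
P(X=4 | obs) = 8/405 / 2/81 = 4/5

P(X = 3 | obs) = 1/5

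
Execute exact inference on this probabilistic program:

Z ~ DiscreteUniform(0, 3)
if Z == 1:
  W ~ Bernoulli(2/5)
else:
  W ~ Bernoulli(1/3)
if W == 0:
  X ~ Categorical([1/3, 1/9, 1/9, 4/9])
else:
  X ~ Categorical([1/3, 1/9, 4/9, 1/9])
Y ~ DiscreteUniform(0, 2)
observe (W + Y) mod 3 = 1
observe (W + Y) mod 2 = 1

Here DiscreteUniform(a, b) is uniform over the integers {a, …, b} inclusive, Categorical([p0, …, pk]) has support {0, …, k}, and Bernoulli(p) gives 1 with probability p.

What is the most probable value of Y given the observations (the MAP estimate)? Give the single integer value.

Enumerate traces; 32 have nonzero weight after conditioning:
  (Z=0, W=0, X=0, Y=1) weight 1/54
  (Z=0, W=0, X=1, Y=1) weight 1/162
  (Z=0, W=0, X=2, Y=1) weight 1/162
  (Z=0, W=0, X=3, Y=1) weight 2/81
  (Z=0, W=1, X=0, Y=0) weight 1/108
  (Z=0, W=1, X=1, Y=0) weight 1/324
  (Z=0, W=1, X=2, Y=0) weight 1/81
  (Z=0, W=1, X=3, Y=0) weight 1/324
  … 24 more
Group by Y:
  weight(Y=0) = 7/60
  weight(Y=1) = 13/60
Total weight = 7/60 + 13/60 = 1/3
P(Y=0 | obs) = 7/60 / 1/3 = 7/20
P(Y=1 | obs) = 13/60 / 1/3 = 13/20
argmax = 1

argmax_v P(Y = v | obs) = 1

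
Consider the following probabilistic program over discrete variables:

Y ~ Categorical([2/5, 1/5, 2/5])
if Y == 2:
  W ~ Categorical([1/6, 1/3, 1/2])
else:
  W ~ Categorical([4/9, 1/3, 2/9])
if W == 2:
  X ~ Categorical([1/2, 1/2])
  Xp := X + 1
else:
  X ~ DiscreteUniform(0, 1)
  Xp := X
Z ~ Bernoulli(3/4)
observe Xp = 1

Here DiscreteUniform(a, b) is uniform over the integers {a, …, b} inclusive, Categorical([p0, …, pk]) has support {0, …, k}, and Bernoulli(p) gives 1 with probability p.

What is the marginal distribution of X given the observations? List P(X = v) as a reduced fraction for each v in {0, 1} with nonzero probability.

P(X=0) = 1/3, P(X=1) = 2/3

Enumerate traces; 18 have nonzero weight after conditioning:
  (Y=0, W=0, X=1, Z=0) weight 1/45
  (Y=0, W=0, X=1, Z=1) weight 1/15
  (Y=0, W=1, X=1, Z=0) weight 1/60
  (Y=0, W=1, X=1, Z=1) weight 1/20
  (Y=0, W=2, X=0, Z=0) weight 1/90
  (Y=0, W=2, X=0, Z=1) weight 1/30
  (Y=1, W=0, X=1, Z=0) weight 1/90
  (Y=1, W=0, X=1, Z=1) weight 1/30
  … 10 more
Group by X:
  weight(X=0) = 1/6
  weight(X=1) = 1/3
Total weight = 1/6 + 1/3 = 1/2
P(X=0 | obs) = 1/6 / 1/2 = 1/3
P(X=1 | obs) = 1/3 / 1/2 = 2/3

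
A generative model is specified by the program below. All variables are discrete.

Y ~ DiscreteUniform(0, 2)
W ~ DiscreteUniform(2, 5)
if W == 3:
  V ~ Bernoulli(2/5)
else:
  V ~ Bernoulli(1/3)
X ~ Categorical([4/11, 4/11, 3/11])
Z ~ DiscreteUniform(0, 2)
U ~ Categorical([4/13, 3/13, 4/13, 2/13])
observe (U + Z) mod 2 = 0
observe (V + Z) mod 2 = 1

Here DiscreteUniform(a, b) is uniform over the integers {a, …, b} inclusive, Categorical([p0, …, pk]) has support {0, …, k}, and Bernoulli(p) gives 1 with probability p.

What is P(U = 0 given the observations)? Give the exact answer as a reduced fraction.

P(U = 0 | obs) = 56/177

Enumerate traces; 216 have nonzero weight after conditioning:
  (Y=0, W=2, V=0, X=0, Z=1, U=1) weight 2/1287
  (Y=0, W=2, V=0, X=0, Z=1, U=3) weight 4/3861
  (Y=0, W=2, V=0, X=1, Z=1, U=1) weight 2/1287
  (Y=0, W=2, V=0, X=1, Z=1, U=3) weight 4/3861
  (Y=0, W=2, V=0, X=2, Z=1, U=1) weight 1/858
  (Y=0, W=2, V=0, X=2, Z=1, U=3) weight 1/1287
  (Y=0, W=2, V=1, X=0, Z=0, U=0) weight 4/3861
  (Y=0, W=2, V=1, X=0, Z=0, U=2) weight 4/3861
  … 208 more
Group by U:
  weight(U=0) = 14/195
  weight(U=1) = 1/20
  weight(U=2) = 14/195
  weight(U=3) = 1/30
Total weight = 14/195 + 1/20 + 14/195 + 1/30 = 59/260
P(U=0 | obs) = 14/195 / 59/260 = 56/177
P(U=1 | obs) = 1/20 / 59/260 = 13/59
P(U=2 | obs) = 14/195 / 59/260 = 56/177
P(U=3 | obs) = 1/30 / 59/260 = 26/177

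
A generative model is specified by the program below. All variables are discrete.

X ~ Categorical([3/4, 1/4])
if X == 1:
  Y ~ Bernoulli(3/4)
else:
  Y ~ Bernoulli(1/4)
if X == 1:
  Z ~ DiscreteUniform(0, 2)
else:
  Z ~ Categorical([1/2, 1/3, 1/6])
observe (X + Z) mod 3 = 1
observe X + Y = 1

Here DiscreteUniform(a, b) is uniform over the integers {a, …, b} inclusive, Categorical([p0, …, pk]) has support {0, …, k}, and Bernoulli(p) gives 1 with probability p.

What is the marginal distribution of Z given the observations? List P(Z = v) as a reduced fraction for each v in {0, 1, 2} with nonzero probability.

Enumerate traces; 2 have nonzero weight after conditioning:
  (X=0, Y=1, Z=1) weight 1/16
  (X=1, Y=0, Z=0) weight 1/48
Group by Z:
  weight(Z=0) = 1/48
  weight(Z=1) = 1/16
Total weight = 1/48 + 1/16 = 1/12
P(Z=0 | obs) = 1/48 / 1/12 = 1/4
P(Z=1 | obs) = 1/16 / 1/12 = 3/4

P(Z=0) = 1/4, P(Z=1) = 3/4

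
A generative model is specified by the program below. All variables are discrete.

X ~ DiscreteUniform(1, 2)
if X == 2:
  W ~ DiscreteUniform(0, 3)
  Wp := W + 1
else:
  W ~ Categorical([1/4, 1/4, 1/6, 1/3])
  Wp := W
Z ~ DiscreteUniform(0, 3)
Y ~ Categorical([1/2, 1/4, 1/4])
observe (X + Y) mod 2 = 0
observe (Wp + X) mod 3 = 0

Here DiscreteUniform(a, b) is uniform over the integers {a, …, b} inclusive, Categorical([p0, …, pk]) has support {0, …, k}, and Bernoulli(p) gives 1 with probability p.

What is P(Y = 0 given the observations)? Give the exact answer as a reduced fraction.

Enumerate traces; 20 have nonzero weight after conditioning:
  (X=1, W=2, Z=0, Y=1) weight 1/192
  (X=1, W=2, Z=1, Y=1) weight 1/192
  (X=1, W=2, Z=2, Y=1) weight 1/192
  (X=1, W=2, Z=3, Y=1) weight 1/192
  (X=2, W=0, Z=0, Y=0) weight 1/64
  (X=2, W=0, Z=0, Y=2) weight 1/128
  (X=2, W=0, Z=1, Y=0) weight 1/64
  (X=2, W=0, Z=1, Y=2) weight 1/128
  … 12 more
Group by Y:
  weight(Y=0) = 1/8
  weight(Y=1) = 1/48
  weight(Y=2) = 1/16
Total weight = 1/8 + 1/48 + 1/16 = 5/24
P(Y=0 | obs) = 1/8 / 5/24 = 3/5
P(Y=1 | obs) = 1/48 / 5/24 = 1/10
P(Y=2 | obs) = 1/16 / 5/24 = 3/10

P(Y = 0 | obs) = 3/5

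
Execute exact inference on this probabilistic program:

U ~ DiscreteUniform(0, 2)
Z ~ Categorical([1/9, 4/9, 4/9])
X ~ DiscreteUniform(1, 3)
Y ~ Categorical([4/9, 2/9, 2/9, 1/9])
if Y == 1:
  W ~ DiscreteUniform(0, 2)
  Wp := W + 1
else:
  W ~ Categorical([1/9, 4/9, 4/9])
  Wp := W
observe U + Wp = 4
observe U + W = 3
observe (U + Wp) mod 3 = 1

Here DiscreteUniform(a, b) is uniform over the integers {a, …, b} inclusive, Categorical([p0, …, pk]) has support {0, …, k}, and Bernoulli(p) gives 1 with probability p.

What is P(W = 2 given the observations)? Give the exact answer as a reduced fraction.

P(W = 2 | obs) = 1/2

Enumerate traces; 18 have nonzero weight after conditioning:
  (U=1, Z=0, X=1, Y=1, W=2) weight 2/2187
  (U=1, Z=0, X=2, Y=1, W=2) weight 2/2187
  (U=1, Z=0, X=3, Y=1, W=2) weight 2/2187
  (U=1, Z=1, X=1, Y=1, W=2) weight 8/2187
  (U=1, Z=1, X=2, Y=1, W=2) weight 8/2187
  (U=1, Z=1, X=3, Y=1, W=2) weight 8/2187
  (U=1, Z=2, X=1, Y=1, W=2) weight 8/2187
  (U=1, Z=2, X=2, Y=1, W=2) weight 8/2187
  (U=2, Z=0, X=1, Y=1, W=1) weight 2/2187
  … 9 more
Group by W:
  weight(W=1) = 2/81
  weight(W=2) = 2/81
Total weight = 2/81 + 2/81 = 4/81
P(W=1 | obs) = 2/81 / 4/81 = 1/2
P(W=2 | obs) = 2/81 / 4/81 = 1/2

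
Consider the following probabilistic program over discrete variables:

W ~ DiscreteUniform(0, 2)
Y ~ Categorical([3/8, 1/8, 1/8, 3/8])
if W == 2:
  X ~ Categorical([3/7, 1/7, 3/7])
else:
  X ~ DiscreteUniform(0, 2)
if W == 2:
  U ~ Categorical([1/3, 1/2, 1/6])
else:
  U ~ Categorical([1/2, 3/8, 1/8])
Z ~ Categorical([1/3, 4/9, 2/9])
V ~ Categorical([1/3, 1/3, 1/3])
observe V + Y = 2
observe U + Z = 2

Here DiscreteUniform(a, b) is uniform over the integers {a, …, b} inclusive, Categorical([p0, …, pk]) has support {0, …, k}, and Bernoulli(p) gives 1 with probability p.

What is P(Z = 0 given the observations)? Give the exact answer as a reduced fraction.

P(Z = 0 | obs) = 15/107

Enumerate traces; 81 have nonzero weight after conditioning:
  (W=0, Y=0, X=0, U=0, Z=2, V=2) weight 1/648
  (W=0, Y=0, X=0, U=1, Z=1, V=2) weight 1/432
  (W=0, Y=0, X=0, U=2, Z=0, V=2) weight 1/1728
  (W=0, Y=0, X=1, U=0, Z=2, V=2) weight 1/648
  (W=0, Y=0, X=1, U=1, Z=1, V=2) weight 1/432
  (W=0, Y=0, X=1, U=2, Z=0, V=2) weight 1/1728
  (W=0, Y=0, X=2, U=0, Z=2, V=2) weight 1/648
  (W=0, Y=0, X=2, U=1, Z=1, V=2) weight 1/432
  … 73 more
Group by Z:
  weight(Z=0) = 25/2592
  weight(Z=1) = 25/648
  weight(Z=2) = 5/243
Total weight = 25/2592 + 25/648 + 5/243 = 535/7776
P(Z=0 | obs) = 25/2592 / 535/7776 = 15/107
P(Z=1 | obs) = 25/648 / 535/7776 = 60/107
P(Z=2 | obs) = 5/243 / 535/7776 = 32/107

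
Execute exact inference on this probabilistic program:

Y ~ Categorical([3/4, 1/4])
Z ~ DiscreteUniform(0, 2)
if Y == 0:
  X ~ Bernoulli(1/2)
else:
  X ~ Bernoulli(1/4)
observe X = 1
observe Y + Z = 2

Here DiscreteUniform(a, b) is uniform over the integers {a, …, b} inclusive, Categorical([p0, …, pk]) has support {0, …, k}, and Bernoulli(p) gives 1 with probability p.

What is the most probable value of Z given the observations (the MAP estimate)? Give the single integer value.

argmax_v P(Z = v | obs) = 2

Enumerate traces; 2 have nonzero weight after conditioning:
  (Y=0, Z=2, X=1) weight 1/8
  (Y=1, Z=1, X=1) weight 1/48
Group by Z:
  weight(Z=1) = 1/48
  weight(Z=2) = 1/8
Total weight = 1/48 + 1/8 = 7/48
P(Z=1 | obs) = 1/48 / 7/48 = 1/7
P(Z=2 | obs) = 1/8 / 7/48 = 6/7
argmax = 2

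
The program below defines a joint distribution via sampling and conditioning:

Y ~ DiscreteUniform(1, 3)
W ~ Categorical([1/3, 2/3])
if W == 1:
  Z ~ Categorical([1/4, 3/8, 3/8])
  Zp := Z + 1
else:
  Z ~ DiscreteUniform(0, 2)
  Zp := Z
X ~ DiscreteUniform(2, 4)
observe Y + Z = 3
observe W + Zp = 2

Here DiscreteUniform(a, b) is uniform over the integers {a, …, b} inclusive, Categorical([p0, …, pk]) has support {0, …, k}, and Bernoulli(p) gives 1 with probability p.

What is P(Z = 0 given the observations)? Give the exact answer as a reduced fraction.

Enumerate traces; 6 have nonzero weight after conditioning:
  (Y=1, W=0, Z=2, X=2) weight 1/81
  (Y=1, W=0, Z=2, X=3) weight 1/81
  (Y=1, W=0, Z=2, X=4) weight 1/81
  (Y=3, W=1, Z=0, X=2) weight 1/54
  (Y=3, W=1, Z=0, X=3) weight 1/54
  (Y=3, W=1, Z=0, X=4) weight 1/54
Group by Z:
  weight(Z=0) = 1/18
  weight(Z=2) = 1/27
Total weight = 1/18 + 1/27 = 5/54
P(Z=0 | obs) = 1/18 / 5/54 = 3/5
P(Z=2 | obs) = 1/27 / 5/54 = 2/5

P(Z = 0 | obs) = 3/5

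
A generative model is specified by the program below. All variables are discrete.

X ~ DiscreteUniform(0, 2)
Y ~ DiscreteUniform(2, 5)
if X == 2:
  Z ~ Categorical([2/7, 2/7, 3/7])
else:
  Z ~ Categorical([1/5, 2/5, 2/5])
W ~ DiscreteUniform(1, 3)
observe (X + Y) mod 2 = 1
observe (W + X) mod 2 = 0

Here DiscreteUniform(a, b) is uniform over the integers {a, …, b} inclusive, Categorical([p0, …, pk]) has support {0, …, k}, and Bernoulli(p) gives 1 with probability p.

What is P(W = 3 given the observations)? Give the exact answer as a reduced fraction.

Enumerate traces; 24 have nonzero weight after conditioning:
  (X=0, Y=3, Z=0, W=2) weight 1/180
  (X=0, Y=3, Z=1, W=2) weight 1/90
  (X=0, Y=3, Z=2, W=2) weight 1/90
  (X=0, Y=5, Z=0, W=2) weight 1/180
  (X=0, Y=5, Z=1, W=2) weight 1/90
  (X=0, Y=5, Z=2, W=2) weight 1/90
  (X=1, Y=2, Z=0, W=1) weight 1/180
  (X=1, Y=2, Z=0, W=3) weight 1/180
  … 16 more
Group by W:
  weight(W=1) = 1/18
  weight(W=2) = 1/9
  weight(W=3) = 1/18
Total weight = 1/18 + 1/9 + 1/18 = 2/9
P(W=1 | obs) = 1/18 / 2/9 = 1/4
P(W=2 | obs) = 1/9 / 2/9 = 1/2
P(W=3 | obs) = 1/18 / 2/9 = 1/4

P(W = 3 | obs) = 1/4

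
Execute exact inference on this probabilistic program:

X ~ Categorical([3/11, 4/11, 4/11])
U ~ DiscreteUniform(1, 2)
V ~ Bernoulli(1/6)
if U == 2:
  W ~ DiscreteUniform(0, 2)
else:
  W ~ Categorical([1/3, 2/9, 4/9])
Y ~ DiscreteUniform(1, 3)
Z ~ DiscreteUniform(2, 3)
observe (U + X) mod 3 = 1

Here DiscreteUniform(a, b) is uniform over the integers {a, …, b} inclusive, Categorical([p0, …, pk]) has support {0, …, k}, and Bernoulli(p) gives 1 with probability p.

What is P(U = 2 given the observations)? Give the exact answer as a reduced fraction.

P(U = 2 | obs) = 4/7

Enumerate traces; 72 have nonzero weight after conditioning:
  (X=0, U=1, V=0, W=0, Y=1, Z=2) weight 5/792
  (X=0, U=1, V=0, W=0, Y=1, Z=3) weight 5/792
  (X=0, U=1, V=0, W=0, Y=2, Z=2) weight 5/792
  (X=0, U=1, V=0, W=0, Y=2, Z=3) weight 5/792
  (X=0, U=1, V=0, W=0, Y=3, Z=2) weight 5/792
  (X=0, U=1, V=0, W=0, Y=3, Z=3) weight 5/792
  (X=0, U=1, V=0, W=1, Y=1, Z=2) weight 5/1188
  (X=0, U=1, V=0, W=1, Y=1, Z=3) weight 5/1188
  (X=2, U=2, V=0, W=0, Y=1, Z=2) weight 5/594
  … 63 more
Group by U:
  weight(U=1) = 3/22
  weight(U=2) = 2/11
Total weight = 3/22 + 2/11 = 7/22
P(U=1 | obs) = 3/22 / 7/22 = 3/7
P(U=2 | obs) = 2/11 / 7/22 = 4/7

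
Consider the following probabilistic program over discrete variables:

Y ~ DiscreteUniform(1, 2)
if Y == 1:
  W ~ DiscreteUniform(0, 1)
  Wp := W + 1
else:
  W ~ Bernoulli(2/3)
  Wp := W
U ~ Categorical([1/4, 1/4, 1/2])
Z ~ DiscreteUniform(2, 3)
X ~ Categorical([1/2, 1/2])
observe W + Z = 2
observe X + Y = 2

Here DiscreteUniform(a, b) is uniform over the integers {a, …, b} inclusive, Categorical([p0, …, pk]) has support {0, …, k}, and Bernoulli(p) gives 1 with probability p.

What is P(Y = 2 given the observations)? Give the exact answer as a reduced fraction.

P(Y = 2 | obs) = 2/5

Enumerate traces; 6 have nonzero weight after conditioning:
  (Y=1, W=0, U=0, Z=2, X=1) weight 1/64
  (Y=1, W=0, U=1, Z=2, X=1) weight 1/64
  (Y=1, W=0, U=2, Z=2, X=1) weight 1/32
  (Y=2, W=0, U=0, Z=2, X=0) weight 1/96
  (Y=2, W=0, U=1, Z=2, X=0) weight 1/96
  (Y=2, W=0, U=2, Z=2, X=0) weight 1/48
Group by Y:
  weight(Y=1) = 1/16
  weight(Y=2) = 1/24
Total weight = 1/16 + 1/24 = 5/48
P(Y=1 | obs) = 1/16 / 5/48 = 3/5
P(Y=2 | obs) = 1/24 / 5/48 = 2/5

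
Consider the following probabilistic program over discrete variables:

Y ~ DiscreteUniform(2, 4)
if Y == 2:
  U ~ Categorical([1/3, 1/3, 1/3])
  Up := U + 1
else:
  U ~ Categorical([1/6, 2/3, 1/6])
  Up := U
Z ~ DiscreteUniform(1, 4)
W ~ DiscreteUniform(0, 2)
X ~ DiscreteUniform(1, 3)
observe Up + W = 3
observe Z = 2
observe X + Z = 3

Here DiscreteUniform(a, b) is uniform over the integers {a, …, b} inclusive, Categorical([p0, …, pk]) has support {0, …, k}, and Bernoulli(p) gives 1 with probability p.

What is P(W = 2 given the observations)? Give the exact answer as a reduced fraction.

Enumerate traces; 7 have nonzero weight after conditioning:
  (Y=2, U=0, Z=2, W=2, X=1) weight 1/324
  (Y=2, U=1, Z=2, W=1, X=1) weight 1/324
  (Y=2, U=2, Z=2, W=0, X=1) weight 1/324
  (Y=3, U=1, Z=2, W=2, X=1) weight 1/162
  (Y=3, U=2, Z=2, W=1, X=1) weight 1/648
  (Y=4, U=1, Z=2, W=2, X=1) weight 1/162
  (Y=4, U=2, Z=2, W=1, X=1) weight 1/648
Group by W:
  weight(W=0) = 1/324
  weight(W=1) = 1/162
  weight(W=2) = 5/324
Total weight = 1/324 + 1/162 + 5/324 = 2/81
P(W=0 | obs) = 1/324 / 2/81 = 1/8
P(W=1 | obs) = 1/162 / 2/81 = 1/4
P(W=2 | obs) = 5/324 / 2/81 = 5/8

P(W = 2 | obs) = 5/8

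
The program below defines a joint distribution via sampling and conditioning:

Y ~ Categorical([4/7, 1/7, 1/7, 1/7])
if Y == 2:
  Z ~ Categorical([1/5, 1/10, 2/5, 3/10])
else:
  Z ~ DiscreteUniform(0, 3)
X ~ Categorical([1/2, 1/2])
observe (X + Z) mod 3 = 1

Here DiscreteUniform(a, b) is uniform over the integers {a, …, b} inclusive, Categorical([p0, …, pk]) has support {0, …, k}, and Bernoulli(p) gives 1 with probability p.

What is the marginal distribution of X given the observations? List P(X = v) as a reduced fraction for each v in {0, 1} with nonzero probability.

Enumerate traces; 12 have nonzero weight after conditioning:
  (Y=0, Z=0, X=1) weight 1/14
  (Y=0, Z=1, X=0) weight 1/14
  (Y=0, Z=3, X=1) weight 1/14
  (Y=1, Z=0, X=1) weight 1/56
  (Y=1, Z=1, X=0) weight 1/56
  (Y=1, Z=3, X=1) weight 1/56
  (Y=2, Z=0, X=1) weight 1/70
  (Y=2, Z=1, X=0) weight 1/140
  … 4 more
Group by X:
  weight(X=0) = 4/35
  weight(X=1) = 1/4
Total weight = 4/35 + 1/4 = 51/140
P(X=0 | obs) = 4/35 / 51/140 = 16/51
P(X=1 | obs) = 1/4 / 51/140 = 35/51

P(X=0) = 16/51, P(X=1) = 35/51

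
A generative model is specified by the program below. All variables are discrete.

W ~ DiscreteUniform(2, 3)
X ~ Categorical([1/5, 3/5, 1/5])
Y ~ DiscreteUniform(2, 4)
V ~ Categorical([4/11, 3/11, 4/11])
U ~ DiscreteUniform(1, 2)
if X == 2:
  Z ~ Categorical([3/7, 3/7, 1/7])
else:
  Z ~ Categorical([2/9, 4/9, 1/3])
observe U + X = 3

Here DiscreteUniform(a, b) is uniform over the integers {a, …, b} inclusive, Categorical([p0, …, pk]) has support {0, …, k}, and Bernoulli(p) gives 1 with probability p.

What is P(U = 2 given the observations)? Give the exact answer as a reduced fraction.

Enumerate traces; 108 have nonzero weight after conditioning:
  (W=2, X=1, Y=2, V=0, U=2, Z=0) weight 2/495
  (W=2, X=1, Y=2, V=0, U=2, Z=1) weight 4/495
  (W=2, X=1, Y=2, V=0, U=2, Z=2) weight 1/165
  (W=2, X=1, Y=2, V=1, U=2, Z=0) weight 1/330
  (W=2, X=1, Y=2, V=1, U=2, Z=1) weight 1/165
  (W=2, X=1, Y=2, V=1, U=2, Z=2) weight 1/220
  (W=2, X=1, Y=2, V=2, U=2, Z=0) weight 2/495
  (W=2, X=1, Y=2, V=2, U=2, Z=1) weight 4/495
  (W=2, X=2, Y=2, V=0, U=1, Z=0) weight 1/385
  … 99 more
Group by U:
  weight(U=1) = 1/10
  weight(U=2) = 3/10
Total weight = 1/10 + 3/10 = 2/5
P(U=1 | obs) = 1/10 / 2/5 = 1/4
P(U=2 | obs) = 3/10 / 2/5 = 3/4

P(U = 2 | obs) = 3/4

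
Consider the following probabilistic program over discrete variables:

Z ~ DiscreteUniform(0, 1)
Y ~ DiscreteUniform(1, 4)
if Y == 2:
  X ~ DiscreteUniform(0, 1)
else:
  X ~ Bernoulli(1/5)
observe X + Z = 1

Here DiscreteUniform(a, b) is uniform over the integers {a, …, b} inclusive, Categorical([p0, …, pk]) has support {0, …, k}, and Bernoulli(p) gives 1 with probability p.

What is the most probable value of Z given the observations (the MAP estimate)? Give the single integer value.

argmax_v P(Z = v | obs) = 1

Enumerate traces; 8 have nonzero weight after conditioning:
  (Z=0, Y=1, X=1) weight 1/40
  (Z=0, Y=2, X=1) weight 1/16
  (Z=0, Y=3, X=1) weight 1/40
  (Z=0, Y=4, X=1) weight 1/40
  (Z=1, Y=1, X=0) weight 1/10
  (Z=1, Y=2, X=0) weight 1/16
  (Z=1, Y=3, X=0) weight 1/10
  (Z=1, Y=4, X=0) weight 1/10
Group by Z:
  weight(Z=0) = 11/80
  weight(Z=1) = 29/80
Total weight = 11/80 + 29/80 = 1/2
P(Z=0 | obs) = 11/80 / 1/2 = 11/40
P(Z=1 | obs) = 29/80 / 1/2 = 29/40
argmax = 1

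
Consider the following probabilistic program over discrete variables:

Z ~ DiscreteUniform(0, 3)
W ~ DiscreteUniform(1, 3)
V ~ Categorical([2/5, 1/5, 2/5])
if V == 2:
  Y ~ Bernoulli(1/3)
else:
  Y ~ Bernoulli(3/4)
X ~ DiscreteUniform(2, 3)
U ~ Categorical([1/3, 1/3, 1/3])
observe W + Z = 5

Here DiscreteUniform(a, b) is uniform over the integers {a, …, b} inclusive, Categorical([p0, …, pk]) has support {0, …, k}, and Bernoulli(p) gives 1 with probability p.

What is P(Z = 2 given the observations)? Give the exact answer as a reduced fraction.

P(Z = 2 | obs) = 1/2

Enumerate traces; 72 have nonzero weight after conditioning:
  (Z=2, W=3, V=0, Y=0, X=2, U=0) weight 1/720
  (Z=2, W=3, V=0, Y=0, X=2, U=1) weight 1/720
  (Z=2, W=3, V=0, Y=0, X=2, U=2) weight 1/720
  (Z=2, W=3, V=0, Y=0, X=3, U=0) weight 1/720
  (Z=2, W=3, V=0, Y=0, X=3, U=1) weight 1/720
  (Z=2, W=3, V=0, Y=0, X=3, U=2) weight 1/720
  (Z=2, W=3, V=0, Y=1, X=2, U=0) weight 1/240
  (Z=2, W=3, V=0, Y=1, X=2, U=1) weight 1/240
  (Z=3, W=2, V=0, Y=0, X=2, U=0) weight 1/720
  … 63 more
Group by Z:
  weight(Z=2) = 1/12
  weight(Z=3) = 1/12
Total weight = 1/12 + 1/12 = 1/6
P(Z=2 | obs) = 1/12 / 1/6 = 1/2
P(Z=3 | obs) = 1/12 / 1/6 = 1/2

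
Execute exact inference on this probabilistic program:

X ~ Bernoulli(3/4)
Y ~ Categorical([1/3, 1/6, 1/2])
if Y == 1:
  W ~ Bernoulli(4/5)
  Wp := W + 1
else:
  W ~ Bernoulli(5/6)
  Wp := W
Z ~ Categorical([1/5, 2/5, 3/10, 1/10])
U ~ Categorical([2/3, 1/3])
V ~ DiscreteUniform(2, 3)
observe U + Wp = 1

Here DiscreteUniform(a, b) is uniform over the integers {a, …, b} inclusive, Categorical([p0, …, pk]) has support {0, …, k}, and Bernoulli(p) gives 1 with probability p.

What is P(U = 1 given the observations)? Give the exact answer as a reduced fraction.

P(U = 1 | obs) = 25/287

Enumerate traces; 80 have nonzero weight after conditioning:
  (X=0, Y=0, W=0, Z=0, U=1, V=2) weight 1/2160
  (X=0, Y=0, W=0, Z=0, U=1, V=3) weight 1/2160
  (X=0, Y=0, W=0, Z=1, U=1, V=2) weight 1/1080
  (X=0, Y=0, W=0, Z=1, U=1, V=3) weight 1/1080
  (X=0, Y=0, W=0, Z=2, U=1, V=2) weight 1/1440
  (X=0, Y=0, W=0, Z=2, U=1, V=3) weight 1/1440
  (X=0, Y=0, W=0, Z=3, U=1, V=2) weight 1/4320
  (X=0, Y=0, W=0, Z=3, U=1, V=3) weight 1/4320
  (X=0, Y=0, W=1, Z=0, U=0, V=2) weight 1/216
  … 71 more
Group by U:
  weight(U=0) = 131/270
  weight(U=1) = 5/108
Total weight = 131/270 + 5/108 = 287/540
P(U=0 | obs) = 131/270 / 287/540 = 262/287
P(U=1 | obs) = 5/108 / 287/540 = 25/287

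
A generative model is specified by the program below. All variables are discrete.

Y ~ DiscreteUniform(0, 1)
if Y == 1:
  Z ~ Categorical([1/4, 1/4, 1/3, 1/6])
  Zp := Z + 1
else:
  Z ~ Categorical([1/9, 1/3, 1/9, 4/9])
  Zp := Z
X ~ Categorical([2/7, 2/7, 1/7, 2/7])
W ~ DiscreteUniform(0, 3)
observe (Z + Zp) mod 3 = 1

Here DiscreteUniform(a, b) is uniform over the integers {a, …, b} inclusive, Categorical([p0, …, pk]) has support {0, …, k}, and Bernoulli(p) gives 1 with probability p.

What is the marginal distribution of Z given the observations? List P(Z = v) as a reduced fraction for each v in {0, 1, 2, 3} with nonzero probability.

P(Z=0) = 9/19, P(Z=2) = 4/19, P(Z=3) = 6/19

Enumerate traces; 48 have nonzero weight after conditioning:
  (Y=0, Z=2, X=0, W=0) weight 1/252
  (Y=0, Z=2, X=0, W=1) weight 1/252
  (Y=0, Z=2, X=0, W=2) weight 1/252
  (Y=0, Z=2, X=0, W=3) weight 1/252
  (Y=0, Z=2, X=1, W=0) weight 1/252
  (Y=0, Z=2, X=1, W=1) weight 1/252
  (Y=0, Z=2, X=1, W=2) weight 1/252
  (Y=0, Z=2, X=1, W=3) weight 1/252
  (Y=1, Z=0, X=0, W=0) weight 1/112
  (Y=1, Z=3, X=0, W=0) weight 1/168
  … 38 more
Group by Z:
  weight(Z=0) = 1/8
  weight(Z=2) = 1/18
  weight(Z=3) = 1/12
Total weight = 1/8 + 1/18 + 1/12 = 19/72
P(Z=0 | obs) = 1/8 / 19/72 = 9/19
P(Z=2 | obs) = 1/18 / 19/72 = 4/19
P(Z=3 | obs) = 1/12 / 19/72 = 6/19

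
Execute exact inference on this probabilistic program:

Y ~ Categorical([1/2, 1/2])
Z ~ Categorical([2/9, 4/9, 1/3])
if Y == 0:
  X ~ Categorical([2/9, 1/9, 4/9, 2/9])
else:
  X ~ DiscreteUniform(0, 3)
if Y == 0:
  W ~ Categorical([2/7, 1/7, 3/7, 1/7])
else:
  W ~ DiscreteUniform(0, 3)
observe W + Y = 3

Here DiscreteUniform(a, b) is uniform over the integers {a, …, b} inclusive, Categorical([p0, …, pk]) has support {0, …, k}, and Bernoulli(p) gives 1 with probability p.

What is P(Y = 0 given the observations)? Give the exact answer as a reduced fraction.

P(Y = 0 | obs) = 4/11

Enumerate traces; 24 have nonzero weight after conditioning:
  (Y=0, Z=0, X=0, W=3) weight 2/567
  (Y=0, Z=0, X=1, W=3) weight 1/567
  (Y=0, Z=0, X=2, W=3) weight 4/567
  (Y=0, Z=0, X=3, W=3) weight 2/567
  (Y=0, Z=1, X=0, W=3) weight 4/567
  (Y=0, Z=1, X=1, W=3) weight 2/567
  (Y=0, Z=1, X=2, W=3) weight 8/567
  (Y=0, Z=1, X=3, W=3) weight 4/567
  (Y=1, Z=0, X=0, W=2) weight 1/144
  … 15 more
Group by Y:
  weight(Y=0) = 1/14
  weight(Y=1) = 1/8
Total weight = 1/14 + 1/8 = 11/56
P(Y=0 | obs) = 1/14 / 11/56 = 4/11
P(Y=1 | obs) = 1/8 / 11/56 = 7/11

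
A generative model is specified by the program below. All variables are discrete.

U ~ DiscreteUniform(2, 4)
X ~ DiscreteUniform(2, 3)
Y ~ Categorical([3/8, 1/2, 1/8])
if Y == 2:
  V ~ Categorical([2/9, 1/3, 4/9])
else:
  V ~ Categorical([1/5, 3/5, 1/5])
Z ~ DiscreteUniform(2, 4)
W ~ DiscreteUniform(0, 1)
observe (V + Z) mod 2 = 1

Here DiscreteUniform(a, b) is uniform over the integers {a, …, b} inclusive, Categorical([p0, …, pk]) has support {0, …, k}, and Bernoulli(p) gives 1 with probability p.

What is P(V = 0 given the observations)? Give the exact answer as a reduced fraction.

P(V = 0 | obs) = 73/564

Enumerate traces; 144 have nonzero weight after conditioning:
  (U=2, X=2, Y=0, V=0, Z=3, W=0) weight 1/480
  (U=2, X=2, Y=0, V=0, Z=3, W=1) weight 1/480
  (U=2, X=2, Y=0, V=1, Z=2, W=0) weight 1/160
  (U=2, X=2, Y=0, V=1, Z=2, W=1) weight 1/160
  (U=2, X=2, Y=0, V=1, Z=4, W=0) weight 1/160
  (U=2, X=2, Y=0, V=1, Z=4, W=1) weight 1/160
  (U=2, X=2, Y=0, V=2, Z=3, W=0) weight 1/480
  (U=2, X=2, Y=0, V=2, Z=3, W=1) weight 1/480
  … 136 more
Group by V:
  weight(V=0) = 73/1080
  weight(V=1) = 17/45
  weight(V=2) = 83/1080
Total weight = 73/1080 + 17/45 + 83/1080 = 47/90
P(V=0 | obs) = 73/1080 / 47/90 = 73/564
P(V=1 | obs) = 17/45 / 47/90 = 34/47
P(V=2 | obs) = 83/1080 / 47/90 = 83/564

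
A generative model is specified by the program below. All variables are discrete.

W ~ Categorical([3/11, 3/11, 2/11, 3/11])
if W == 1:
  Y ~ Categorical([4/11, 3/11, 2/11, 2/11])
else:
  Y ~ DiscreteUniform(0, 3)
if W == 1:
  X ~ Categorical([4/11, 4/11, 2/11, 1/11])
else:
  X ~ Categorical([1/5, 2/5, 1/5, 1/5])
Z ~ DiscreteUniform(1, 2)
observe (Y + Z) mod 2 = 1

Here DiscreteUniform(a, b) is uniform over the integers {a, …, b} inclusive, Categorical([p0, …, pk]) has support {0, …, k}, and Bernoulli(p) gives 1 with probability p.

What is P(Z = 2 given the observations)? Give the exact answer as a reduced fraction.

P(Z = 2 | obs) = 59/121

Enumerate traces; 64 have nonzero weight after conditioning:
  (W=0, Y=0, X=0, Z=1) weight 3/440
  (W=0, Y=0, X=1, Z=1) weight 3/220
  (W=0, Y=0, X=2, Z=1) weight 3/440
  (W=0, Y=0, X=3, Z=1) weight 3/440
  (W=0, Y=1, X=0, Z=2) weight 3/440
  (W=0, Y=1, X=1, Z=2) weight 3/220
  (W=0, Y=1, X=2, Z=2) weight 3/440
  (W=0, Y=1, X=3, Z=2) weight 3/440
  … 56 more
Group by Z:
  weight(Z=1) = 31/121
  weight(Z=2) = 59/242
Total weight = 31/121 + 59/242 = 1/2
P(Z=1 | obs) = 31/121 / 1/2 = 62/121
P(Z=2 | obs) = 59/242 / 1/2 = 59/121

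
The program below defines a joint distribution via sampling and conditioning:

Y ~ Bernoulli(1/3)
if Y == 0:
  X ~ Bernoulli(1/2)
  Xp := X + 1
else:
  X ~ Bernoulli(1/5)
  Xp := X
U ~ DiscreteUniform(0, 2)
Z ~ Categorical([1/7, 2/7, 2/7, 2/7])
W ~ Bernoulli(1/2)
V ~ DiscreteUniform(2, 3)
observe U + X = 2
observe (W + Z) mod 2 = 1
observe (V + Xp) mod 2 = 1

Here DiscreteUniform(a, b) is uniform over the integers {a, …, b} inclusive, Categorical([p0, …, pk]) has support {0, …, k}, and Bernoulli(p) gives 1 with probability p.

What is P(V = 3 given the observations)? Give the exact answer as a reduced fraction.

P(V = 3 | obs) = 3/5

Enumerate traces; 16 have nonzero weight after conditioning:
  (Y=0, X=0, U=2, Z=0, W=1, V=2) weight 1/252
  (Y=0, X=0, U=2, Z=1, W=0, V=2) weight 1/126
  (Y=0, X=0, U=2, Z=2, W=1, V=2) weight 1/126
  (Y=0, X=0, U=2, Z=3, W=0, V=2) weight 1/126
  (Y=0, X=1, U=1, Z=0, W=1, V=3) weight 1/252
  (Y=0, X=1, U=1, Z=1, W=0, V=3) weight 1/126
  (Y=0, X=1, U=1, Z=2, W=1, V=3) weight 1/126
  (Y=0, X=1, U=1, Z=3, W=0, V=3) weight 1/126
  … 8 more
Group by V:
  weight(V=2) = 1/30
  weight(V=3) = 1/20
Total weight = 1/30 + 1/20 = 1/12
P(V=2 | obs) = 1/30 / 1/12 = 2/5
P(V=3 | obs) = 1/20 / 1/12 = 3/5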